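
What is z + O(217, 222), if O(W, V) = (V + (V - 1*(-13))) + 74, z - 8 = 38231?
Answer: 38770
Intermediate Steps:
z = 38239 (z = 8 + 38231 = 38239)
O(W, V) = 87 + 2*V (O(W, V) = (V + (V + 13)) + 74 = (V + (13 + V)) + 74 = (13 + 2*V) + 74 = 87 + 2*V)
z + O(217, 222) = 38239 + (87 + 2*222) = 38239 + (87 + 444) = 38239 + 531 = 38770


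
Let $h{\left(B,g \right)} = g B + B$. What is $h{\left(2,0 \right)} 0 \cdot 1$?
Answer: $0$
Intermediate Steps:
$h{\left(B,g \right)} = B + B g$ ($h{\left(B,g \right)} = B g + B = B + B g$)
$h{\left(2,0 \right)} 0 \cdot 1 = 2 \left(1 + 0\right) 0 \cdot 1 = 2 \cdot 1 \cdot 0 \cdot 1 = 2 \cdot 0 \cdot 1 = 0 \cdot 1 = 0$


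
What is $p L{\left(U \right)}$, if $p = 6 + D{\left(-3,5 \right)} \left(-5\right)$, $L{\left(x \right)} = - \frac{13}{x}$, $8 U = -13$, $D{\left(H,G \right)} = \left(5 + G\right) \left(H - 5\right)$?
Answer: $3248$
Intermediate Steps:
$D{\left(H,G \right)} = \left(-5 + H\right) \left(5 + G\right)$ ($D{\left(H,G \right)} = \left(5 + G\right) \left(-5 + H\right) = \left(-5 + H\right) \left(5 + G\right)$)
$U = - \frac{13}{8}$ ($U = \frac{1}{8} \left(-13\right) = - \frac{13}{8} \approx -1.625$)
$p = 406$ ($p = 6 + \left(-25 - 25 + 5 \left(-3\right) + 5 \left(-3\right)\right) \left(-5\right) = 6 + \left(-25 - 25 - 15 - 15\right) \left(-5\right) = 6 - -400 = 6 + 400 = 406$)
$p L{\left(U \right)} = 406 \left(- \frac{13}{- \frac{13}{8}}\right) = 406 \left(\left(-13\right) \left(- \frac{8}{13}\right)\right) = 406 \cdot 8 = 3248$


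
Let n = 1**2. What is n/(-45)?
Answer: -1/45 ≈ -0.022222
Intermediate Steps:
n = 1
n/(-45) = 1/(-45) = -1/45*1 = -1/45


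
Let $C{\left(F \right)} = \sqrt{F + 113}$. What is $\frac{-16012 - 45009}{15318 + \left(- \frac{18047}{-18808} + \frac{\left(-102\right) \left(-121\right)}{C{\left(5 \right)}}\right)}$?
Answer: $- \frac{19509486264954671992}{4870798843329562331} + \frac{133204868808690624 \sqrt{118}}{4870798843329562331} \approx -3.7083$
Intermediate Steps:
$C{\left(F \right)} = \sqrt{113 + F}$
$\frac{-16012 - 45009}{15318 + \left(- \frac{18047}{-18808} + \frac{\left(-102\right) \left(-121\right)}{C{\left(5 \right)}}\right)} = \frac{-16012 - 45009}{15318 - \left(- \frac{18047}{18808} - \frac{\left(-102\right) \left(-121\right)}{\sqrt{113 + 5}}\right)} = - \frac{61021}{15318 - \left(- \frac{18047}{18808} - \frac{12342}{\sqrt{118}}\right)} = - \frac{61021}{15318 + \left(\frac{18047}{18808} + 12342 \frac{\sqrt{118}}{118}\right)} = - \frac{61021}{15318 + \left(\frac{18047}{18808} + \frac{6171 \sqrt{118}}{59}\right)} = - \frac{61021}{\frac{288118991}{18808} + \frac{6171 \sqrt{118}}{59}}$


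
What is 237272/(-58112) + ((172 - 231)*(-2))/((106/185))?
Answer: 77714633/384992 ≈ 201.86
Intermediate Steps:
237272/(-58112) + ((172 - 231)*(-2))/((106/185)) = 237272*(-1/58112) + (-59*(-2))/(((1/185)*106)) = -29659/7264 + 118/(106/185) = -29659/7264 + 118*(185/106) = -29659/7264 + 10915/53 = 77714633/384992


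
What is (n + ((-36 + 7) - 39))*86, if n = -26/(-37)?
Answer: -214140/37 ≈ -5787.6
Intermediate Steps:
n = 26/37 (n = -26*(-1/37) = 26/37 ≈ 0.70270)
(n + ((-36 + 7) - 39))*86 = (26/37 + ((-36 + 7) - 39))*86 = (26/37 + (-29 - 39))*86 = (26/37 - 68)*86 = -2490/37*86 = -214140/37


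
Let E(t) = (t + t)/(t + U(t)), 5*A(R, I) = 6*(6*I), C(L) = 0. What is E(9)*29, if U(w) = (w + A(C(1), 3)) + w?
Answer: 290/27 ≈ 10.741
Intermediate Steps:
A(R, I) = 36*I/5 (A(R, I) = (6*(6*I))/5 = (36*I)/5 = 36*I/5)
U(w) = 108/5 + 2*w (U(w) = (w + (36/5)*3) + w = (w + 108/5) + w = (108/5 + w) + w = 108/5 + 2*w)
E(t) = 2*t/(108/5 + 3*t) (E(t) = (t + t)/(t + (108/5 + 2*t)) = (2*t)/(108/5 + 3*t) = 2*t/(108/5 + 3*t))
E(9)*29 = ((10/3)*9/(36 + 5*9))*29 = ((10/3)*9/(36 + 45))*29 = ((10/3)*9/81)*29 = ((10/3)*9*(1/81))*29 = (10/27)*29 = 290/27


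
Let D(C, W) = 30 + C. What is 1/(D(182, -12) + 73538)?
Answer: 1/73750 ≈ 1.3559e-5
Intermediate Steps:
1/(D(182, -12) + 73538) = 1/((30 + 182) + 73538) = 1/(212 + 73538) = 1/73750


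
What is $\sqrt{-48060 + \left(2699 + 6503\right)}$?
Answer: $i \sqrt{38858} \approx 197.12 i$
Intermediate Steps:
$\sqrt{-48060 + \left(2699 + 6503\right)} = \sqrt{-48060 + 9202} = \sqrt{-38858} = i \sqrt{38858}$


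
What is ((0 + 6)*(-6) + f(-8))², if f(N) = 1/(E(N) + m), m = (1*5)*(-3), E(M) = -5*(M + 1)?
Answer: 516961/400 ≈ 1292.4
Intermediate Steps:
E(M) = -5 - 5*M (E(M) = -5*(1 + M) = -5 - 5*M)
m = -15 (m = 5*(-3) = -15)
f(N) = 1/(-20 - 5*N) (f(N) = 1/((-5 - 5*N) - 15) = 1/(-20 - 5*N))
((0 + 6)*(-6) + f(-8))² = ((0 + 6)*(-6) - 1/(20 + 5*(-8)))² = (6*(-6) - 1/(20 - 40))² = (-36 - 1/(-20))² = (-36 - 1*(-1/20))² = (-36 + 1/20)² = (-719/20)² = 516961/400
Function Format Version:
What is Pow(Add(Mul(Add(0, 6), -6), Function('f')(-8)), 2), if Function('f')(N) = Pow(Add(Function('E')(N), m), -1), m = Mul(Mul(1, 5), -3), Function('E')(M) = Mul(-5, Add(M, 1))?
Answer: Rational(516961, 400) ≈ 1292.4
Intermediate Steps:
Function('E')(M) = Add(-5, Mul(-5, M)) (Function('E')(M) = Mul(-5, Add(1, M)) = Add(-5, Mul(-5, M)))
m = -15 (m = Mul(5, -3) = -15)
Function('f')(N) = Pow(Add(-20, Mul(-5, N)), -1) (Function('f')(N) = Pow(Add(Add(-5, Mul(-5, N)), -15), -1) = Pow(Add(-20, Mul(-5, N)), -1))
Pow(Add(Mul(Add(0, 6), -6), Function('f')(-8)), 2) = Pow(Add(Mul(Add(0, 6), -6), Mul(-1, Pow(Add(20, Mul(5, -8)), -1))), 2) = Pow(Add(Mul(6, -6), Mul(-1, Pow(Add(20, -40), -1))), 2) = Pow(Add(-36, Mul(-1, Pow(-20, -1))), 2) = Pow(Add(-36, Mul(-1, Rational(-1, 20))), 2) = Pow(Add(-36, Rational(1, 20)), 2) = Pow(Rational(-719, 20), 2) = Rational(516961, 400)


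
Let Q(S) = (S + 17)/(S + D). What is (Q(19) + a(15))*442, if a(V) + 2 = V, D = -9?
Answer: 36686/5 ≈ 7337.2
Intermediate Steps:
Q(S) = (17 + S)/(-9 + S) (Q(S) = (S + 17)/(S - 9) = (17 + S)/(-9 + S))
a(V) = -2 + V
(Q(19) + a(15))*442 = ((17 + 19)/(-9 + 19) + (-2 + 15))*442 = (36/10 + 13)*442 = ((1/10)*36 + 13)*442 = (18/5 + 13)*442 = (83/5)*442 = 36686/5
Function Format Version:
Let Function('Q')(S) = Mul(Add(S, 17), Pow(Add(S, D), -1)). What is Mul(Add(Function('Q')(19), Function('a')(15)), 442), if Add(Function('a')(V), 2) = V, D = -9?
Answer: Rational(36686, 5) ≈ 7337.2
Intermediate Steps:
Function('Q')(S) = Mul(Pow(Add(-9, S), -1), Add(17, S)) (Function('Q')(S) = Mul(Add(S, 17), Pow(Add(S, -9), -1)) = Mul(Add(17, S), Pow(Add(-9, S), -1)) = Mul(Pow(Add(-9, S), -1), Add(17, S)))
Function('a')(V) = Add(-2, V)
Mul(Add(Function('Q')(19), Function('a')(15)), 442) = Mul(Add(Mul(Pow(Add(-9, 19), -1), Add(17, 19)), Add(-2, 15)), 442) = Mul(Add(Mul(Pow(10, -1), 36), 13), 442) = Mul(Add(Mul(Rational(1, 10), 36), 13), 442) = Mul(Add(Rational(18, 5), 13), 442) = Mul(Rational(83, 5), 442) = Rational(36686, 5)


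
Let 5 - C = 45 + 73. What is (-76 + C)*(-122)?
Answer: 23058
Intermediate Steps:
C = -113 (C = 5 - (45 + 73) = 5 - 1*118 = 5 - 118 = -113)
(-76 + C)*(-122) = (-76 - 113)*(-122) = -189*(-122) = 23058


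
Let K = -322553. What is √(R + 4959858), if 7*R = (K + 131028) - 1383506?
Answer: 5*√9280313/7 ≈ 2176.0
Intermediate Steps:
R = -1575031/7 (R = ((-322553 + 131028) - 1383506)/7 = (-191525 - 1383506)/7 = (⅐)*(-1575031) = -1575031/7 ≈ -2.2500e+5)
√(R + 4959858) = √(-1575031/7 + 4959858) = √(33143975/7) = 5*√9280313/7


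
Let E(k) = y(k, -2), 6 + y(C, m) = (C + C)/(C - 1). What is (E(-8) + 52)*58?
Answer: 24940/9 ≈ 2771.1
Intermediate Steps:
y(C, m) = -6 + 2*C/(-1 + C) (y(C, m) = -6 + (C + C)/(C - 1) = -6 + (2*C)/(-1 + C) = -6 + 2*C/(-1 + C))
E(k) = 2*(3 - 2*k)/(-1 + k)
(E(-8) + 52)*58 = (2*(3 - 2*(-8))/(-1 - 8) + 52)*58 = (2*(3 + 16)/(-9) + 52)*58 = (2*(-⅑)*19 + 52)*58 = (-38/9 + 52)*58 = (430/9)*58 = 24940/9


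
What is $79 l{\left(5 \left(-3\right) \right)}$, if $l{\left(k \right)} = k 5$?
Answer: $-5925$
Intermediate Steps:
$l{\left(k \right)} = 5 k$
$79 l{\left(5 \left(-3\right) \right)} = 79 \cdot 5 \cdot 5 \left(-3\right) = 79 \cdot 5 \left(-15\right) = 79 \left(-75\right) = -5925$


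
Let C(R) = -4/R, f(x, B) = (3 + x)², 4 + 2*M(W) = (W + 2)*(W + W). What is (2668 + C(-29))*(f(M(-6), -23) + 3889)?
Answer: 349275264/29 ≈ 1.2044e+7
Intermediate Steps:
M(W) = -2 + W*(2 + W) (M(W) = -2 + ((W + 2)*(W + W))/2 = -2 + ((2 + W)*(2*W))/2 = -2 + (2*W*(2 + W))/2 = -2 + W*(2 + W))
(2668 + C(-29))*(f(M(-6), -23) + 3889) = (2668 - 4/(-29))*((3 + (-2 + (-6)² + 2*(-6)))² + 3889) = (2668 - 4*(-1/29))*((3 + (-2 + 36 - 12))² + 3889) = (2668 + 4/29)*((3 + 22)² + 3889) = 77376*(25² + 3889)/29 = 77376*(625 + 3889)/29 = (77376/29)*4514 = 349275264/29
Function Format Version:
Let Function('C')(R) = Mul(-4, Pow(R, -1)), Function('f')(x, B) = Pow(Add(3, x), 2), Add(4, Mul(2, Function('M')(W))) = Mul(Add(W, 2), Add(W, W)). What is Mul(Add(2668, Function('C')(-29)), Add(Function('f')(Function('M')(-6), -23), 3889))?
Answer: Rational(349275264, 29) ≈ 1.2044e+7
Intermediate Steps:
Function('M')(W) = Add(-2, Mul(W, Add(2, W))) (Function('M')(W) = Add(-2, Mul(Rational(1, 2), Mul(Add(W, 2), Add(W, W)))) = Add(-2, Mul(Rational(1, 2), Mul(Add(2, W), Mul(2, W)))) = Add(-2, Mul(Rational(1, 2), Mul(2, W, Add(2, W)))) = Add(-2, Mul(W, Add(2, W))))
Mul(Add(2668, Function('C')(-29)), Add(Function('f')(Function('M')(-6), -23), 3889)) = Mul(Add(2668, Mul(-4, Pow(-29, -1))), Add(Pow(Add(3, Add(-2, Pow(-6, 2), Mul(2, -6))), 2), 3889)) = Mul(Add(2668, Mul(-4, Rational(-1, 29))), Add(Pow(Add(3, Add(-2, 36, -12)), 2), 3889)) = Mul(Add(2668, Rational(4, 29)), Add(Pow(Add(3, 22), 2), 3889)) = Mul(Rational(77376, 29), Add(Pow(25, 2), 3889)) = Mul(Rational(77376, 29), Add(625, 3889)) = Mul(Rational(77376, 29), 4514) = Rational(349275264, 29)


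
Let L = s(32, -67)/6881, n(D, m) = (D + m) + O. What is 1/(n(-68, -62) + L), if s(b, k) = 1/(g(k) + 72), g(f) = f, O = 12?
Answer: -34405/4059789 ≈ -0.0084746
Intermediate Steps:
s(b, k) = 1/(72 + k) (s(b, k) = 1/(k + 72) = 1/(72 + k))
n(D, m) = 12 + D + m (n(D, m) = (D + m) + 12 = 12 + D + m)
L = 1/34405 (L = 1/((72 - 67)*6881) = (1/6881)/5 = (⅕)*(1/6881) = 1/34405 ≈ 2.9066e-5)
1/(n(-68, -62) + L) = 1/((12 - 68 - 62) + 1/34405) = 1/(-118 + 1/34405) = 1/(-4059789/34405) = -34405/4059789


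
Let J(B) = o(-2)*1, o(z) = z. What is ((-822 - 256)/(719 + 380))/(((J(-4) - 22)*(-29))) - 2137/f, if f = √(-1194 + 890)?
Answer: -77/54636 + 2137*I*√19/76 ≈ -0.0014093 + 122.57*I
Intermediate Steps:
f = 4*I*√19 (f = √(-304) = 4*I*√19 ≈ 17.436*I)
J(B) = -2 (J(B) = -2*1 = -2)
((-822 - 256)/(719 + 380))/(((J(-4) - 22)*(-29))) - 2137/f = ((-822 - 256)/(719 + 380))/(((-2 - 22)*(-29))) - 2137*(-I*√19/76) = (-1078/1099)/((-24*(-29))) - (-2137)*I*√19/76 = -1078*1/1099/696 + 2137*I*√19/76 = -154/157*1/696 + 2137*I*√19/76 = -77/54636 + 2137*I*√19/76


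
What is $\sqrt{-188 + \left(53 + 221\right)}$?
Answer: $\sqrt{86} \approx 9.2736$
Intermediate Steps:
$\sqrt{-188 + \left(53 + 221\right)} = \sqrt{-188 + 274} = \sqrt{86}$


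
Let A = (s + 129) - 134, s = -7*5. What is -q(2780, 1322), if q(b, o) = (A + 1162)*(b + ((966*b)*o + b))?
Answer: -3983335754640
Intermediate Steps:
s = -35
A = -40 (A = (-35 + 129) - 134 = 94 - 134 = -40)
q(b, o) = 2244*b + 1083852*b*o (q(b, o) = (-40 + 1162)*(b + ((966*b)*o + b)) = 1122*(b + (966*b*o + b)) = 1122*(b + (b + 966*b*o)) = 1122*(2*b + 966*b*o) = 2244*b + 1083852*b*o)
-q(2780, 1322) = -2244*2780*(1 + 483*1322) = -2244*2780*(1 + 638526) = -2244*2780*638527 = -1*3983335754640 = -3983335754640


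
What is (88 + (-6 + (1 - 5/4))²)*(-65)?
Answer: -132145/16 ≈ -8259.1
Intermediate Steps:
(88 + (-6 + (1 - 5/4))²)*(-65) = (88 + (-6 - ¼)²)*(-65) = (88 + (-25/4)²)*(-65) = (88 + 625/16)*(-65) = (2033/16)*(-65) = -132145/16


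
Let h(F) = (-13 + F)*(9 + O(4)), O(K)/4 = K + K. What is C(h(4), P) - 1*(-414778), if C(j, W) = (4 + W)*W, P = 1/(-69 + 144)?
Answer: 2333126551/5625 ≈ 4.1478e+5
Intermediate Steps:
P = 1/75 ≈ 0.013333
O(K) = 8*K (O(K) = 4*(K + K) = 4*(2*K) = 8*K)
h(F) = -533 + 41*F (h(F) = (-13 + F)*(9 + 8*4) = (-13 + F)*(9 + 32) = (-13 + F)*41 = -533 + 41*F)
C(j, W) = W*(4 + W)
C(h(4), P) - 1*(-414778) = (4 + 1/75)/75 - 1*(-414778) = (1/75)*(301/75) + 414778 = 301/5625 + 414778 = 2333126551/5625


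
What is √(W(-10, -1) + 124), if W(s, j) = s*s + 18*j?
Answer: √206 ≈ 14.353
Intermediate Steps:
W(s, j) = s² + 18*j
√(W(-10, -1) + 124) = √(((-10)² + 18*(-1)) + 124) = √((100 - 18) + 124) = √(82 + 124) = √206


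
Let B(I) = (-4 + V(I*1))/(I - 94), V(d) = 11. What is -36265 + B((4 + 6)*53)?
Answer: -15811533/436 ≈ -36265.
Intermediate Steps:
B(I) = 7/(-94 + I) (B(I) = (-4 + 11)/(I - 94) = 7/(-94 + I))
-36265 + B((4 + 6)*53) = -36265 + 7/(-94 + (4 + 6)*53) = -36265 + 7/(-94 + 10*53) = -36265 + 7/(-94 + 530) = -36265 + 7/436 = -15811533/436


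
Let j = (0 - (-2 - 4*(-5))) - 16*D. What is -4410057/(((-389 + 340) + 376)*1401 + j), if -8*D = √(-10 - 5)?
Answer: -673428934071/69954618647 + 2940038*I*√15/69954618647 ≈ -9.6266 + 0.00016277*I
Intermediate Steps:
D = -I*√15/8 (D = -√(-10 - 5)/8 = -I*√15/8 ≈ -0.48412*I)
j = -18 + 2*I*√15 (j = (0 - (-2 - 4*(-5))) - (-2)*I*√15 = (0 - (-2 + 20)) + 2*I*√15 = (0 - 1*18) + 2*I*√15 = (0 - 18) + 2*I*√15 = -18 + 2*I*√15 ≈ -18.0 + 7.746*I)
-4410057/(((-389 + 340) + 376)*1401 + j) = -4410057/(((-389 + 340) + 376)*1401 + (-18 + 2*I*√15)) = -4410057/((-49 + 376)*1401 + (-18 + 2*I*√15)) = -4410057/(327*1401 + (-18 + 2*I*√15)) = -4410057/(458127 + (-18 + 2*I*√15)) = -4410057/(458109 + 2*I*√15)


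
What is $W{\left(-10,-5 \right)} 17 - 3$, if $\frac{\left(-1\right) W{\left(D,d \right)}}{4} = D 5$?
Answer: $3397$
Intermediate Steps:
$W{\left(D,d \right)} = - 20 D$ ($W{\left(D,d \right)} = - 4 D 5 = - 4 \cdot 5 D = - 20 D$)
$W{\left(-10,-5 \right)} 17 - 3 = \left(-20\right) \left(-10\right) 17 - 3 = 200 \cdot 17 - 3 = 3400 - 3 = 3397$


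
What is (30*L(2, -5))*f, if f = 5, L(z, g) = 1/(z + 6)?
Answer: 75/4 ≈ 18.750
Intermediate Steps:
L(z, g) = 1/(6 + z)
(30*L(2, -5))*f = (30/(6 + 2))*5 = (30/8)*5 = (30*(⅛))*5 = (15/4)*5 = 75/4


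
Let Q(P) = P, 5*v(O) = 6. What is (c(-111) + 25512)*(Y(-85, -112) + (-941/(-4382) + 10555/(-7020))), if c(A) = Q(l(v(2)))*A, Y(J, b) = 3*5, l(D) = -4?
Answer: 4344317623/12207 ≈ 3.5589e+5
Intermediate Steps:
v(O) = 6/5 (v(O) = (⅕)*6 = 6/5)
Y(J, b) = 15
c(A) = -4*A
(c(-111) + 25512)*(Y(-85, -112) + (-941/(-4382) + 10555/(-7020))) = (-4*(-111) + 25512)*(15 + (-941/(-4382) + 10555/(-7020))) = (444 + 25512)*(15 + (-941*(-1/4382) + 10555*(-1/7020))) = 25956*(15 + (941/4382 - 2111/1404)) = 25956*(15 - 3964619/3076164) = 25956*(42177841/3076164) = 4344317623/12207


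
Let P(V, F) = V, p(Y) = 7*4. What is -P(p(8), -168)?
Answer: -28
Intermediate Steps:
p(Y) = 28
-P(p(8), -168) = -1*28 = -28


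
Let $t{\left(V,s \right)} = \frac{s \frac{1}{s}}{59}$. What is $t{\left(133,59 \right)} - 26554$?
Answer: $- \frac{1566685}{59} \approx -26554.0$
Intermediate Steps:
$t{\left(V,s \right)} = \frac{1}{59}$ ($t{\left(V,s \right)} = 1 \cdot \frac{1}{59} = \frac{1}{59}$)
$t{\left(133,59 \right)} - 26554 = \frac{1}{59} - 26554 = - \frac{1566685}{59}$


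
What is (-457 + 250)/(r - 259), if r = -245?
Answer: 23/56 ≈ 0.41071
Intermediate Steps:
(-457 + 250)/(r - 259) = (-457 + 250)/(-245 - 259) = -207/(-504) = -207*(-1/504) = 23/56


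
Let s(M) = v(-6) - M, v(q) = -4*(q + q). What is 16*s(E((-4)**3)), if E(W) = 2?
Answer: 736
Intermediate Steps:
v(q) = -8*q
s(M) = 48 - M (s(M) = -8*(-6) - M = 48 - M)
16*s(E((-4)**3)) = 16*(48 - 1*2) = 16*(48 - 2) = 16*46 = 736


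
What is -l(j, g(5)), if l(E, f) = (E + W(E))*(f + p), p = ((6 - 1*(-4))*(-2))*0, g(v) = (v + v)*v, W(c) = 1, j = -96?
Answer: 4750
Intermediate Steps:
g(v) = 2*v**2 (g(v) = (2*v)*v = 2*v**2)
p = 0 (p = ((6 + 4)*(-2))*0 = (10*(-2))*0 = -20*0 = 0)
l(E, f) = f*(1 + E) (l(E, f) = (E + 1)*(f + 0) = (1 + E)*f = f*(1 + E))
-l(j, g(5)) = -2*5**2*(1 - 96) = -2*25*(-95) = -50*(-95) = -1*(-4750) = 4750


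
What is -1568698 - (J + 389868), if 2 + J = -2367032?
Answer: 408468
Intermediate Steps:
J = -2367034 (J = -2 - 2367032 = -2367034)
-1568698 - (J + 389868) = -1568698 - (-2367034 + 389868) = -1568698 - 1*(-1977166) = -1568698 + 1977166 = 408468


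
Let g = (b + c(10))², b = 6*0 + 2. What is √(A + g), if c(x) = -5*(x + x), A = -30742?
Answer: I*√21138 ≈ 145.39*I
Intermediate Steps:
b = 2 (b = 0 + 2 = 2)
c(x) = -10*x
g = 9604 (g = (2 - 10*10)² = (2 - 100)² = (-98)² = 9604)
√(A + g) = √(-30742 + 9604) = √(-21138) = I*√21138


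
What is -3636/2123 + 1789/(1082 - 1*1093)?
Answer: -348913/2123 ≈ -164.35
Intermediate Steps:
-3636/2123 + 1789/(1082 - 1*1093) = -3636*1/2123 + 1789/(1082 - 1093) = -3636/2123 + 1789/(-11) = -3636/2123 + 1789*(-1/11) = -3636/2123 - 1789/11 = -348913/2123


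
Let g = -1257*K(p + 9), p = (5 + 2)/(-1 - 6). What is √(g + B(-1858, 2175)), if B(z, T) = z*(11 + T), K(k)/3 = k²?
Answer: 2*I*√1075733 ≈ 2074.4*I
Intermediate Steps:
p = -1 (p = 7/(-7) = 7*(-⅐) = -1)
K(k) = 3*k²
g = -241344 (g = -3771*(-1 + 9)² = -3771*8² = -3771*64 = -1257*192 = -241344)
√(g + B(-1858, 2175)) = √(-241344 - 1858*(11 + 2175)) = √(-241344 - 1858*2186) = √(-241344 - 4061588) = √(-4302932) = 2*I*√1075733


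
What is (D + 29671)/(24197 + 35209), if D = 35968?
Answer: 65639/59406 ≈ 1.1049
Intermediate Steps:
(D + 29671)/(24197 + 35209) = (35968 + 29671)/(24197 + 35209) = 65639/59406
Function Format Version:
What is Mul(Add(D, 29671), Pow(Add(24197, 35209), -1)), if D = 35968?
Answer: Rational(65639, 59406) ≈ 1.1049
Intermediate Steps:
Mul(Add(D, 29671), Pow(Add(24197, 35209), -1)) = Mul(Add(35968, 29671), Pow(Add(24197, 35209), -1)) = Mul(65639, Pow(59406, -1)) = Mul(65639, Rational(1, 59406)) = Rational(65639, 59406)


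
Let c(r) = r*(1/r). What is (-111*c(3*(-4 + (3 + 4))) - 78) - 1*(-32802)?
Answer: 32613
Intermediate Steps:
c(r) = 1 (c(r) = r/r = 1)
(-111*c(3*(-4 + (3 + 4))) - 78) - 1*(-32802) = (-111*1 - 78) - 1*(-32802) = (-111 - 78) + 32802 = -189 + 32802 = 32613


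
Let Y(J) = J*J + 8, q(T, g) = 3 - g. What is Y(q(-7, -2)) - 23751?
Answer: -23718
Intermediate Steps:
Y(J) = 8 + J**2 (Y(J) = J**2 + 8 = 8 + J**2)
Y(q(-7, -2)) - 23751 = (8 + (3 - 1*(-2))**2) - 23751 = (8 + (3 + 2)**2) - 23751 = (8 + 5**2) - 23751 = (8 + 25) - 23751 = 33 - 23751 = -23718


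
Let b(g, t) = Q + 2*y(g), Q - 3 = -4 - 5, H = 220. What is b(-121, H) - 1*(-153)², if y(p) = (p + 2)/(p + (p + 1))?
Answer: -5642777/241 ≈ -23414.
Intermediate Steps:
Q = -6 (Q = 3 + (-4 - 5) = 3 - 9 = -6)
y(p) = (2 + p)/(1 + 2*p) (y(p) = (2 + p)/(p + (1 + p)) = (2 + p)/(1 + 2*p))
b(g, t) = -6 + 2*(2 + g)/(1 + 2*g) (b(g, t) = -6 + 2*((2 + g)/(1 + 2*g)) = -6 + 2*(2 + g)/(1 + 2*g))
b(-121, H) - 1*(-153)² = 2*(-1 - 5*(-121))/(1 + 2*(-121)) - 1*(-153)² = 2*(-1 + 605)/(1 - 242) - 1*23409 = 2*604/(-241) - 23409 = 2*(-1/241)*604 - 23409 = -1208/241 - 23409 = -5642777/241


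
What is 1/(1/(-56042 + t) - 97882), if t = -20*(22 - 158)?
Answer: -53322/5219264005 ≈ -1.0216e-5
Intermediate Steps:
t = 2720 (t = -20*(-136) = 2720)
1/(1/(-56042 + t) - 97882) = 1/(1/(-56042 + 2720) - 97882) = 1/(1/(-53322) - 97882) = 1/(-1/53322 - 97882) = 1/(-5219264005/53322) = -53322/5219264005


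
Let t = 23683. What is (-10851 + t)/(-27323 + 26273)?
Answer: -6416/525 ≈ -12.221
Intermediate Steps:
(-10851 + t)/(-27323 + 26273) = (-10851 + 23683)/(-27323 + 26273) = 12832/(-1050) = 12832*(-1/1050) = -6416/525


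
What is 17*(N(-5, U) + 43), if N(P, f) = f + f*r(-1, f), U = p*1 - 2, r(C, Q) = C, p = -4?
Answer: 731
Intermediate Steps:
U = -6 (U = -4*1 - 2 = -4 - 2 = -6)
N(P, f) = 0 (N(P, f) = f + f*(-1) = f - f = 0)
17*(N(-5, U) + 43) = 17*(0 + 43) = 17*43 = 731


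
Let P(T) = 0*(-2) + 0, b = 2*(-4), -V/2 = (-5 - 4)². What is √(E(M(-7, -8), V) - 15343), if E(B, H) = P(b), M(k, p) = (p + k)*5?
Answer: I*√15343 ≈ 123.87*I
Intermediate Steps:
M(k, p) = 5*k + 5*p (M(k, p) = (k + p)*5 = 5*k + 5*p)
V = -162 (V = -2*(-5 - 4)² = -2*(-9)² = -2*81 = -162)
b = -8
P(T) = 0 (P(T) = 0 + 0 = 0)
E(B, H) = 0
√(E(M(-7, -8), V) - 15343) = √(0 - 15343) = √(-15343) = I*√15343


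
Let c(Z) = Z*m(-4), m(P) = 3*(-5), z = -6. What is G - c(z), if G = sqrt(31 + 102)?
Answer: -90 + sqrt(133) ≈ -78.467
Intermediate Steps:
m(P) = -15
G = sqrt(133) ≈ 11.533
c(Z) = -15*Z (c(Z) = Z*(-15) = -15*Z)
G - c(z) = sqrt(133) - (-15)*(-6) = sqrt(133) - 1*90 = sqrt(133) - 90 = -90 + sqrt(133)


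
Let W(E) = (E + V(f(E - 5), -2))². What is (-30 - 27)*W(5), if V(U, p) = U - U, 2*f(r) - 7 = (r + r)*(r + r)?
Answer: -1425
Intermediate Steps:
f(r) = 7/2 + 2*r² (f(r) = 7/2 + ((r + r)*(r + r))/2 = 7/2 + ((2*r)*(2*r))/2 = 7/2 + (4*r²)/2 = 7/2 + 2*r²)
V(U, p) = 0
W(E) = E² (W(E) = (E + 0)² = E²)
(-30 - 27)*W(5) = (-30 - 27)*5² = -57*25 = -1425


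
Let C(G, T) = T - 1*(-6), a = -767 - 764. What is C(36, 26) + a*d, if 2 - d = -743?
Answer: -1140563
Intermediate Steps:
a = -1531
C(G, T) = 6 + T (C(G, T) = T + 6 = 6 + T)
d = 745 (d = 2 - 1*(-743) = 2 + 743 = 745)
C(36, 26) + a*d = (6 + 26) - 1531*745 = 32 - 1140595 = -1140563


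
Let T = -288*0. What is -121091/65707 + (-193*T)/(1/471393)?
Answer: -121091/65707 ≈ -1.8429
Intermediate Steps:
T = 0
-121091/65707 + (-193*T)/(1/471393) = -121091/65707 + (-193*0)/(1/471393) = -121091*1/65707 + 0/(1/471393) = -121091/65707 + 0*471393 = -121091/65707 + 0 = -121091/65707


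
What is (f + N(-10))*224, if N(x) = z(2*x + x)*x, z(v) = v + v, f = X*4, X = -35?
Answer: 103040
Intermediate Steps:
f = -140 (f = -35*4 = -140)
z(v) = 2*v
N(x) = 6*x² (N(x) = (2*(2*x + x))*x = (2*(3*x))*x = (6*x)*x = 6*x²)
(f + N(-10))*224 = (-140 + 6*(-10)²)*224 = (-140 + 6*100)*224 = (-140 + 600)*224 = 460*224 = 103040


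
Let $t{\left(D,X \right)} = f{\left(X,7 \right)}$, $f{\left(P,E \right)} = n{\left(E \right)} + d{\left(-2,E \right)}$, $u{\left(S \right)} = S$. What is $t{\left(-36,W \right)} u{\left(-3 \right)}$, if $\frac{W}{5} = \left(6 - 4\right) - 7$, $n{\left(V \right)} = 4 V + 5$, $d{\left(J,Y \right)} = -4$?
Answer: $-87$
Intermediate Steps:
$n{\left(V \right)} = 5 + 4 V$
$W = -25$ ($W = 5 \left(\left(6 - 4\right) - 7\right) = 5 \left(2 - 7\right) = 5 \left(-5\right) = -25$)
$f{\left(P,E \right)} = 1 + 4 E$ ($f{\left(P,E \right)} = \left(5 + 4 E\right) - 4 = 1 + 4 E$)
$t{\left(D,X \right)} = 29$ ($t{\left(D,X \right)} = 1 + 4 \cdot 7 = 1 + 28 = 29$)
$t{\left(-36,W \right)} u{\left(-3 \right)} = 29 \left(-3\right) = -87$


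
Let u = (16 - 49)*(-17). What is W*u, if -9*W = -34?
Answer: 6358/3 ≈ 2119.3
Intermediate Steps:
W = 34/9 (W = -⅑*(-34) = 34/9 ≈ 3.7778)
u = 561 (u = -33*(-17) = 561)
W*u = (34/9)*561 = 6358/3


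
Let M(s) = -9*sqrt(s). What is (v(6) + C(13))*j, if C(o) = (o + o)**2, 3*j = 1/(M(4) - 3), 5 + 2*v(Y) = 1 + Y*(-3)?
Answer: -95/9 ≈ -10.556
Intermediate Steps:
v(Y) = -2 - 3*Y/2 (v(Y) = -5/2 + (1 + Y*(-3))/2 = -5/2 + (1 - 3*Y)/2 = -5/2 + (1/2 - 3*Y/2) = -2 - 3*Y/2)
j = -1/63 (j = 1/(3*(-9*sqrt(4) - 3)) = 1/(3*(-9*2 - 3)) = 1/(3*(-18 - 3)) = (1/3)/(-21) = (1/3)*(-1/21) = -1/63 ≈ -0.015873)
C(o) = 4*o**2 (C(o) = (2*o)**2 = 4*o**2)
(v(6) + C(13))*j = ((-2 - 3/2*6) + 4*13**2)*(-1/63) = ((-2 - 9) + 4*169)*(-1/63) = (-11 + 676)*(-1/63) = 665*(-1/63) = -95/9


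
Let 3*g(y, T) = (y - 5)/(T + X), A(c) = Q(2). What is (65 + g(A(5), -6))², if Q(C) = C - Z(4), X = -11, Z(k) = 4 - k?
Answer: 1223236/289 ≈ 4232.6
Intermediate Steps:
Q(C) = C (Q(C) = C - (4 - 1*4) = C - (4 - 4) = C - 1*0 = C + 0 = C)
A(c) = 2
g(y, T) = (-5 + y)/(3*(-11 + T)) (g(y, T) = ((y - 5)/(T - 11))/3 = ((-5 + y)/(-11 + T))/3 = (-5 + y)/(3*(-11 + T)))
(65 + g(A(5), -6))² = (65 + (-5 + 2)/(3*(-11 - 6)))² = (65 + (⅓)*(-3)/(-17))² = (65 + (⅓)*(-1/17)*(-3))² = (65 + 1/17)² = (1106/17)² = 1223236/289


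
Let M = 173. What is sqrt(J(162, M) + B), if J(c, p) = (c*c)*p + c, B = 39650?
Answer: 2*sqrt(1145006) ≈ 2140.1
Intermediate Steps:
J(c, p) = c + p*c**2 (J(c, p) = c**2*p + c = p*c**2 + c = c + p*c**2)
sqrt(J(162, M) + B) = sqrt(162*(1 + 162*173) + 39650) = sqrt(162*(1 + 28026) + 39650) = sqrt(162*28027 + 39650) = sqrt(4540374 + 39650) = sqrt(4580024) = 2*sqrt(1145006)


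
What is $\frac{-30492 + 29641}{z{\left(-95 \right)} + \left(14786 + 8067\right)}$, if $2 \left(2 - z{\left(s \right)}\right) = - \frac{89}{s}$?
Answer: $- \frac{161690}{4342361} \approx -0.037235$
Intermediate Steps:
$z{\left(s \right)} = 2 + \frac{89}{2 s}$ ($z{\left(s \right)} = 2 - \frac{\left(-89\right) \frac{1}{s}}{2} = 2 + \frac{89}{2 s}$)
$\frac{-30492 + 29641}{z{\left(-95 \right)} + \left(14786 + 8067\right)} = \frac{-30492 + 29641}{\left(2 + \frac{89}{2 \left(-95\right)}\right) + \left(14786 + 8067\right)} = - \frac{851}{\left(2 + \frac{89}{2} \left(- \frac{1}{95}\right)\right) + 22853} = - \frac{851}{\left(2 - \frac{89}{190}\right) + 22853} = - \frac{851}{\frac{291}{190} + 22853} = - \frac{851}{\frac{4342361}{190}} = \left(-851\right) \frac{190}{4342361} = - \frac{161690}{4342361}$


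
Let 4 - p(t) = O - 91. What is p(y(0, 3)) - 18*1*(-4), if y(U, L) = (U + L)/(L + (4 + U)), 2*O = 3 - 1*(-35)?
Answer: 148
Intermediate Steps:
O = 19 (O = (3 - 1*(-35))/2 = (3 + 35)/2 = (1/2)*38 = 19)
y(U, L) = (L + U)/(4 + L + U)
p(t) = 76 (p(t) = 4 - (19 - 91) = 4 - 1*(-72) = 4 + 72 = 76)
p(y(0, 3)) - 18*1*(-4) = 76 - 18*1*(-4) = 76 - 18*(-4) = 76 + 72 = 148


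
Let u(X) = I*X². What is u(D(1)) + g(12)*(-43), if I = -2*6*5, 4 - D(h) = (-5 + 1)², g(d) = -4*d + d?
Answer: -7092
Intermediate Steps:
g(d) = -3*d
D(h) = -12 (D(h) = 4 - (-5 + 1)² = 4 - 1*(-4)² = 4 - 1*16 = 4 - 16 = -12)
I = -60 (I = -12*5 = -60)
u(X) = -60*X²
u(D(1)) + g(12)*(-43) = -60*(-12)² - 3*12*(-43) = -60*144 - 36*(-43) = -8640 + 1548 = -7092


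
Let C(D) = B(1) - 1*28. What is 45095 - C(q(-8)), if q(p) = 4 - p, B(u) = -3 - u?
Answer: 45127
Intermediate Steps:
C(D) = -32 (C(D) = (-3 - 1*1) - 1*28 = (-3 - 1) - 28 = -4 - 28 = -32)
45095 - C(q(-8)) = 45095 - 1*(-32) = 45095 + 32 = 45127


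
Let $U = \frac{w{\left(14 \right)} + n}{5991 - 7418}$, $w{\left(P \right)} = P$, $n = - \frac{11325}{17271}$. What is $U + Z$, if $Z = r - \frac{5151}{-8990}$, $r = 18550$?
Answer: $\frac{1370051850272819}{73854998610} \approx 18551.0$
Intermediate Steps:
$n = - \frac{3775}{5757}$ ($n = \left(-11325\right) \frac{1}{17271} = - \frac{3775}{5757} \approx -0.65572$)
$Z = \frac{166769651}{8990}$ ($Z = 18550 - \frac{5151}{-8990} = 18550 - - \frac{5151}{8990} = 18550 + \frac{5151}{8990} = \frac{166769651}{8990} \approx 18551.0$)
$U = - \frac{76823}{8215239}$ ($U = \frac{14 - \frac{3775}{5757}}{5991 - 7418} = \frac{76823}{5757 \left(-1427\right)} = \frac{76823}{5757} \left(- \frac{1}{1427}\right) = - \frac{76823}{8215239} \approx -0.0093513$)
$U + Z = - \frac{76823}{8215239} + \frac{166769651}{8990} = \frac{1370051850272819}{73854998610}$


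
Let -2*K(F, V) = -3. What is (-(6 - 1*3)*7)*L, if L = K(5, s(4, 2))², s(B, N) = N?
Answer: -189/4 ≈ -47.250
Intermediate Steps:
K(F, V) = 3/2 (K(F, V) = -½*(-3) = 3/2)
L = 9/4 (L = (3/2)² = 9/4 ≈ 2.2500)
(-(6 - 1*3)*7)*L = (-(6 - 1*3)*7)*(9/4) = (-(6 - 3)*7)*(9/4) = (-1*3*7)*(9/4) = -3*7*(9/4) = -21*9/4 = -189/4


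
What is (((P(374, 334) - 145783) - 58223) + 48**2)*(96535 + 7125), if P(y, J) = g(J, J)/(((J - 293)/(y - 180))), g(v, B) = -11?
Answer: -857466812560/41 ≈ -2.0914e+10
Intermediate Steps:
P(y, J) = -11*(-180 + y)/(-293 + J) (P(y, J) = -11*(y - 180)/(J - 293) = -11*(-180 + y)/(-293 + J))
(((P(374, 334) - 145783) - 58223) + 48**2)*(96535 + 7125) = (((11*(180 - 1*374)/(-293 + 334) - 145783) - 58223) + 48**2)*(96535 + 7125) = (((11*(180 - 374)/41 - 145783) - 58223) + 2304)*103660 = (((11*(1/41)*(-194) - 145783) - 58223) + 2304)*103660 = (((-2134/41 - 145783) - 58223) + 2304)*103660 = ((-5979237/41 - 58223) + 2304)*103660 = (-8366380/41 + 2304)*103660 = -8271916/41*103660 = -857466812560/41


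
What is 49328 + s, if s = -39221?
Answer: 10107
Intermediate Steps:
49328 + s = 49328 - 39221 = 10107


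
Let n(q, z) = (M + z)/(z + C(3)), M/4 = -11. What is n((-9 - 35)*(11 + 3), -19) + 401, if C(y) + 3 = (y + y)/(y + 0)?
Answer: 8083/20 ≈ 404.15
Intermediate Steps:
M = -44 (M = 4*(-11) = -44)
C(y) = -1 (C(y) = -3 + (y + y)/(y + 0) = -3 + (2*y)/y = -3 + 2 = -1)
n(q, z) = (-44 + z)/(-1 + z) (n(q, z) = (-44 + z)/(z - 1) = (-44 + z)/(-1 + z))
n((-9 - 35)*(11 + 3), -19) + 401 = (-44 - 19)/(-1 - 19) + 401 = -63/(-20) + 401 = -1/20*(-63) + 401 = 63/20 + 401 = 8083/20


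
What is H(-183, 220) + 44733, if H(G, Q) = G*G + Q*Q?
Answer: 126622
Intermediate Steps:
H(G, Q) = G² + Q²
H(-183, 220) + 44733 = ((-183)² + 220²) + 44733 = (33489 + 48400) + 44733 = 81889 + 44733 = 126622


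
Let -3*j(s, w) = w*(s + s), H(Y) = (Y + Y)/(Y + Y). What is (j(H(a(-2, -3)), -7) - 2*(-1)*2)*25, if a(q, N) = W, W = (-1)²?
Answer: 650/3 ≈ 216.67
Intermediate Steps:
W = 1
a(q, N) = 1
H(Y) = 1 (H(Y) = (2*Y)/((2*Y)) = (2*Y)*(1/(2*Y)) = 1)
j(s, w) = -2*s*w/3 (j(s, w) = -w*(s + s)/3 = -w*2*s/3 = -2*s*w/3)
(j(H(a(-2, -3)), -7) - 2*(-1)*2)*25 = (-⅔*1*(-7) - 2*(-1)*2)*25 = (14/3 + 2*2)*25 = (14/3 + 4)*25 = (26/3)*25 = 650/3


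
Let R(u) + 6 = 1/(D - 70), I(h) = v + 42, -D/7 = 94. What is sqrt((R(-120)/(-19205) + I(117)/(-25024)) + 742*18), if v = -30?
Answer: sqrt(188627773283445699385)/118840540 ≈ 115.57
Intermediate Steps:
D = -658 (D = -7*94 = -658)
I(h) = 12 (I(h) = -30 + 42 = 12)
R(u) = -4369/728 (R(u) = -6 + 1/(-658 - 70) = -6 + 1/(-728) = -6 - 1/728 = -4369/728)
sqrt((R(-120)/(-19205) + I(117)/(-25024)) + 742*18) = sqrt((-4369/728/(-19205) + 12/(-25024)) + 742*18) = sqrt((-4369/728*(-1/19205) + 12*(-1/25024)) + 13356) = sqrt((4369/13981240 - 3/6256) + 13356) = sqrt(-79409/475362160 + 13356) = sqrt(6348936929551/475362160) = sqrt(188627773283445699385)/118840540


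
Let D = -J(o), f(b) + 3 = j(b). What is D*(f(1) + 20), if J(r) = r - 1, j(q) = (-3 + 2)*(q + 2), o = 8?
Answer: -98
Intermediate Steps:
j(q) = -2 - q (j(q) = -(2 + q) = -2 - q)
J(r) = -1 + r
f(b) = -5 - b (f(b) = -3 + (-2 - b) = -5 - b)
D = -7 (D = -(-1 + 8) = -1*7 = -7)
D*(f(1) + 20) = -7*((-5 - 1*1) + 20) = -7*((-5 - 1) + 20) = -7*(-6 + 20) = -7*14 = -98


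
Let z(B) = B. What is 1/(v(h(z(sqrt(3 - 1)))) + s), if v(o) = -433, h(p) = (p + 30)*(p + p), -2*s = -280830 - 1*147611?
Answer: 2/427575 ≈ 4.6775e-6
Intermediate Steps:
s = 428441/2 (s = -(-280830 - 1*147611)/2 = -(-280830 - 147611)/2 = -1/2*(-428441) = 428441/2 ≈ 2.1422e+5)
h(p) = 2*p*(30 + p) (h(p) = (30 + p)*(2*p) = 2*p*(30 + p))
1/(v(h(z(sqrt(3 - 1)))) + s) = 1/(-433 + 428441/2) = 1/(427575/2) = 2/427575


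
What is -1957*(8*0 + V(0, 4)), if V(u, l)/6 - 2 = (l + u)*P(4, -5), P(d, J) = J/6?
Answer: 15656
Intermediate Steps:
P(d, J) = J/6 (P(d, J) = J*(1/6) = J/6)
V(u, l) = 12 - 5*l - 5*u (V(u, l) = 12 + 6*((l + u)*((1/6)*(-5))) = 12 + 6*((l + u)*(-5/6)) = 12 + 6*(-5*l/6 - 5*u/6) = 12 + (-5*l - 5*u) = 12 - 5*l - 5*u)
-1957*(8*0 + V(0, 4)) = -1957*(8*0 + (12 - 5*4 - 5*0)) = -1957*(0 + (12 - 20 + 0)) = -1957*(0 - 8) = -1957*(-8) = 15656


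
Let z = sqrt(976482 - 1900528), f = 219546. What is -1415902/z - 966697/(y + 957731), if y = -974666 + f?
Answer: -966697/202611 + 707951*I*sqrt(924046)/462023 ≈ -4.7712 + 1472.9*I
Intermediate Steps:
y = -755120 (y = -974666 + 219546 = -755120)
z = I*sqrt(924046) (z = sqrt(-924046) = I*sqrt(924046) ≈ 961.27*I)
-1415902/z - 966697/(y + 957731) = -1415902*(-I*sqrt(924046)/924046) - 966697/(-755120 + 957731) = -(-707951)*I*sqrt(924046)/462023 - 966697/202611 = 707951*I*sqrt(924046)/462023 - 966697*1/202611 = 707951*I*sqrt(924046)/462023 - 966697/202611 = -966697/202611 + 707951*I*sqrt(924046)/462023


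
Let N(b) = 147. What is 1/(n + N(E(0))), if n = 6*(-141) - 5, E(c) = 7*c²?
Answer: -1/704 ≈ -0.0014205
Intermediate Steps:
n = -851 (n = -846 - 5 = -851)
1/(n + N(E(0))) = 1/(-851 + 147) = 1/(-704) = -1/704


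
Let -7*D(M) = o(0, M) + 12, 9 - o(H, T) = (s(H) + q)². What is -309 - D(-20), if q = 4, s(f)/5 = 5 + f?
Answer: -2983/7 ≈ -426.14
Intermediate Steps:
s(f) = 25 + 5*f (s(f) = 5*(5 + f) = 25 + 5*f)
o(H, T) = 9 - (29 + 5*H)² (o(H, T) = 9 - ((25 + 5*H) + 4)² = 9 - (29 + 5*H)²)
D(M) = 820/7 (D(M) = -((9 - (29 + 5*0)²) + 12)/7 = -((9 - (29 + 0)²) + 12)/7 = -((9 - 1*29²) + 12)/7 = -((9 - 1*841) + 12)/7 = -((9 - 841) + 12)/7 = -(-832 + 12)/7 = -⅐*(-820) = 820/7)
-309 - D(-20) = -309 - 1*820/7 = -309 - 820/7 = -2983/7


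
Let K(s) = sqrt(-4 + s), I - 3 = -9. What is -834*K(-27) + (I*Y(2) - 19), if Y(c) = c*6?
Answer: -91 - 834*I*sqrt(31) ≈ -91.0 - 4643.5*I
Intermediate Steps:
I = -6 (I = 3 - 9 = -6)
Y(c) = 6*c
-834*K(-27) + (I*Y(2) - 19) = -834*sqrt(-4 - 27) + (-36*2 - 19) = -834*I*sqrt(31) + (-6*12 - 19) = -834*I*sqrt(31) + (-72 - 19) = -834*I*sqrt(31) - 91 = -91 - 834*I*sqrt(31)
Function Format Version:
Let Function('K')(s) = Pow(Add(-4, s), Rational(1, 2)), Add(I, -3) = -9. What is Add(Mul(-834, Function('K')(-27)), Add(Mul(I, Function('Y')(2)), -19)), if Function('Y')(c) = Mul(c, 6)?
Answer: Add(-91, Mul(-834, I, Pow(31, Rational(1, 2)))) ≈ Add(-91.000, Mul(-4643.5, I))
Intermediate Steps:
I = -6 (I = Add(3, -9) = -6)
Function('Y')(c) = Mul(6, c)
Add(Mul(-834, Function('K')(-27)), Add(Mul(I, Function('Y')(2)), -19)) = Add(Mul(-834, Pow(Add(-4, -27), Rational(1, 2))), Add(Mul(-6, Mul(6, 2)), -19)) = Add(Mul(-834, Pow(-31, Rational(1, 2))), Add(Mul(-6, 12), -19)) = Add(Mul(-834, Mul(I, Pow(31, Rational(1, 2)))), Add(-72, -19)) = Add(Mul(-834, I, Pow(31, Rational(1, 2))), -91) = Add(-91, Mul(-834, I, Pow(31, Rational(1, 2))))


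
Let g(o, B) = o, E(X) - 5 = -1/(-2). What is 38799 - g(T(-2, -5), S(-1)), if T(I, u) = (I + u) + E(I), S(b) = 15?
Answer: 77601/2 ≈ 38801.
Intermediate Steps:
E(X) = 11/2 (E(X) = 5 - 1/(-2) = 5 - 1*(-½) = 5 + ½ = 11/2)
T(I, u) = 11/2 + I + u (T(I, u) = (I + u) + 11/2 = 11/2 + I + u)
38799 - g(T(-2, -5), S(-1)) = 38799 - (11/2 - 2 - 5) = 38799 - 1*(-3/2) = 38799 + 3/2 = 77601/2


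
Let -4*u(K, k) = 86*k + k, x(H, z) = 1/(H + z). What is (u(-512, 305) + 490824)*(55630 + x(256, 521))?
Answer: 27905182382957/1036 ≈ 2.6935e+10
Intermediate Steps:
u(K, k) = -87*k/4 (u(K, k) = -(86*k + k)/4 = -87*k/4)
(u(-512, 305) + 490824)*(55630 + x(256, 521)) = (-87/4*305 + 490824)*(55630 + 1/(256 + 521)) = (-26535/4 + 490824)*(55630 + 1/777) = 1936761*(55630 + 1/777)/4 = (1936761/4)*(43224511/777) = 27905182382957/1036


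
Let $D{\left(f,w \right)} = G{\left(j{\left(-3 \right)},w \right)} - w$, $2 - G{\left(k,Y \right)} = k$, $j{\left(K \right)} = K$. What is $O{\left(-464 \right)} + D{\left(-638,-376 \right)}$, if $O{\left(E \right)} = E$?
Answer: $-83$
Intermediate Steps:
$G{\left(k,Y \right)} = 2 - k$
$D{\left(f,w \right)} = 5 - w$ ($D{\left(f,w \right)} = \left(2 - -3\right) - w = \left(2 + 3\right) - w = 5 - w$)
$O{\left(-464 \right)} + D{\left(-638,-376 \right)} = -464 + \left(5 - -376\right) = -464 + \left(5 + 376\right) = -464 + 381 = -83$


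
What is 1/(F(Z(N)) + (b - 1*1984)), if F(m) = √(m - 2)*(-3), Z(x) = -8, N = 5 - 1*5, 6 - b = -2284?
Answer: 17/5207 + I*√10/31242 ≈ 0.0032648 + 0.00010122*I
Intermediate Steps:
b = 2290 (b = 6 - 1*(-2284) = 6 + 2284 = 2290)
N = 0 (N = 5 - 5 = 0)
F(m) = -3*√(-2 + m) (F(m) = √(-2 + m)*(-3) = -3*√(-2 + m))
1/(F(Z(N)) + (b - 1*1984)) = 1/(-3*√(-2 - 8) + (2290 - 1*1984)) = 1/(-3*I*√10 + (2290 - 1984)) = 1/(-3*I*√10 + 306) = 1/(306 - 3*I*√10)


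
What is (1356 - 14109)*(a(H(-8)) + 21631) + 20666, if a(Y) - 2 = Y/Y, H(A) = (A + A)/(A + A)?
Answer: -275877736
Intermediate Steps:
H(A) = 1 (H(A) = (2*A)/((2*A)) = (2*A)*(1/(2*A)) = 1)
a(Y) = 3 (a(Y) = 2 + Y/Y = 2 + 1 = 3)
(1356 - 14109)*(a(H(-8)) + 21631) + 20666 = (1356 - 14109)*(3 + 21631) + 20666 = -12753*21634 + 20666 = -275898402 + 20666 = -275877736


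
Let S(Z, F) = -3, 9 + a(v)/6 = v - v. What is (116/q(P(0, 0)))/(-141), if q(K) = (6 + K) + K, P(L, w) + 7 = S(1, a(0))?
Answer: 58/987 ≈ 0.058764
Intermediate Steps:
a(v) = -54 (a(v) = -54 + 6*(v - v) = -54 + 6*0 = -54 + 0 = -54)
P(L, w) = -10 (P(L, w) = -7 - 3 = -10)
q(K) = 6 + 2*K
(116/q(P(0, 0)))/(-141) = (116/(6 + 2*(-10)))/(-141) = (116/(6 - 20))*(-1/141) = (116/(-14))*(-1/141) = (116*(-1/14))*(-1/141) = -58/7*(-1/141) = 58/987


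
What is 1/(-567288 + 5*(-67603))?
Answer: -1/905303 ≈ -1.1046e-6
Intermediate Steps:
1/(-567288 + 5*(-67603)) = 1/(-567288 - 338015) = 1/(-905303) = -1/905303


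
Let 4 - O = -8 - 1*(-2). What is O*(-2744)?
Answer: -27440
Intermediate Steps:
O = 10 (O = 4 - (-8 - 1*(-2)) = 4 - (-8 + 2) = 4 - 1*(-6) = 4 + 6 = 10)
O*(-2744) = 10*(-2744) = -27440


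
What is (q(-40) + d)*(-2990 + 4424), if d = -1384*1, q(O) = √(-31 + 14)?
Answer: -1984656 + 1434*I*√17 ≈ -1.9847e+6 + 5912.5*I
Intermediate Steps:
q(O) = I*√17 (q(O) = √(-17) = I*√17)
d = -1384
(q(-40) + d)*(-2990 + 4424) = (I*√17 - 1384)*(-2990 + 4424) = (-1384 + I*√17)*1434 = -1984656 + 1434*I*√17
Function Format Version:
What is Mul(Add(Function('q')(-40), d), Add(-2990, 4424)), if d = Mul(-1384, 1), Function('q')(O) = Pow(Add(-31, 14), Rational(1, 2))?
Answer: Add(-1984656, Mul(1434, I, Pow(17, Rational(1, 2)))) ≈ Add(-1.9847e+6, Mul(5912.5, I))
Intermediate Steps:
Function('q')(O) = Mul(I, Pow(17, Rational(1, 2))) (Function('q')(O) = Pow(-17, Rational(1, 2)) = Mul(I, Pow(17, Rational(1, 2))))
d = -1384
Mul(Add(Function('q')(-40), d), Add(-2990, 4424)) = Mul(Add(Mul(I, Pow(17, Rational(1, 2))), -1384), Add(-2990, 4424)) = Mul(Add(-1384, Mul(I, Pow(17, Rational(1, 2)))), 1434) = Add(-1984656, Mul(1434, I, Pow(17, Rational(1, 2))))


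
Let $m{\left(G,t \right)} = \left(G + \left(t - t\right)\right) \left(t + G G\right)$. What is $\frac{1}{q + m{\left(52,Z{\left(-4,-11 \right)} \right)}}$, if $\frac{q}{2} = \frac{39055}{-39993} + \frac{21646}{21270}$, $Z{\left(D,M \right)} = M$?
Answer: $\frac{141775185}{19853641469536} \approx 7.141 \cdot 10^{-6}$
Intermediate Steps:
$m{\left(G,t \right)} = G \left(t + G^{2}\right)$ ($m{\left(G,t \right)} = \left(G + 0\right) \left(t + G^{2}\right) = G \left(t + G^{2}\right)$)
$q = \frac{11662876}{141775185}$ ($q = 2 \left(\frac{39055}{-39993} + \frac{21646}{21270}\right) = 2 \left(39055 \left(- \frac{1}{39993}\right) + 21646 \cdot \frac{1}{21270}\right) = 2 \left(- \frac{39055}{39993} + \frac{10823}{10635}\right) = 2 \cdot \frac{5831438}{141775185} = \frac{11662876}{141775185} \approx 0.082263$)
$\frac{1}{q + m{\left(52,Z{\left(-4,-11 \right)} \right)}} = \frac{1}{\frac{11662876}{141775185} + 52 \left(-11 + 52^{2}\right)} = \frac{1}{\frac{11662876}{141775185} + 52 \left(-11 + 2704\right)} = \frac{1}{\frac{11662876}{141775185} + 52 \cdot 2693} = \frac{1}{\frac{11662876}{141775185} + 140036} = \frac{1}{\frac{19853641469536}{141775185}} = \frac{141775185}{19853641469536}$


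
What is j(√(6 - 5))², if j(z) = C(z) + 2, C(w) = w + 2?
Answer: 25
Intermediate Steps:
C(w) = 2 + w
j(z) = 4 + z (j(z) = (2 + z) + 2 = 4 + z)
j(√(6 - 5))² = (4 + √(6 - 5))² = (4 + √1)² = (4 + 1)² = 5² = 25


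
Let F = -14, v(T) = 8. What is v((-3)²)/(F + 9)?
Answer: -8/5 ≈ -1.6000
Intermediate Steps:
v((-3)²)/(F + 9) = 8/(-14 + 9) = 8/(-5) = 8*(-⅕) = -8/5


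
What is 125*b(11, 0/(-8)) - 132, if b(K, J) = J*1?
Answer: -132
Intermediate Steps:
b(K, J) = J
125*b(11, 0/(-8)) - 132 = 125*(0/(-8)) - 132 = 125*(0*(-⅛)) - 132 = 125*0 - 132 = 0 - 132 = -132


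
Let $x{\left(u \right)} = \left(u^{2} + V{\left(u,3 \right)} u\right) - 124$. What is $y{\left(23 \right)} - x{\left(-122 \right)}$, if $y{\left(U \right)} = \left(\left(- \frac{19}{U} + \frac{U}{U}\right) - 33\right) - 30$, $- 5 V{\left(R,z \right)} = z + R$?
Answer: $- \frac{1370711}{115} \approx -11919.0$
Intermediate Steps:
$V{\left(R,z \right)} = - \frac{R}{5} - \frac{z}{5}$ ($V{\left(R,z \right)} = - \frac{z + R}{5} = - \frac{R + z}{5} = - \frac{R}{5} - \frac{z}{5}$)
$x{\left(u \right)} = -124 + u^{2} + u \left(- \frac{3}{5} - \frac{u}{5}\right)$ ($x{\left(u \right)} = \left(u^{2} + \left(- \frac{u}{5} - \frac{3}{5}\right) u\right) - 124 = \left(u^{2} + \left(- \frac{3}{5} - \frac{u}{5}\right) u\right) - 124 = \left(u^{2} + u \left(- \frac{3}{5} - \frac{u}{5}\right)\right) - 124 = -124 + u^{2} + u \left(- \frac{3}{5} - \frac{u}{5}\right)$)
$y{\left(U \right)} = -62 - \frac{19}{U}$ ($y{\left(U \right)} = \left(\left(- \frac{19}{U} + 1\right) - 33\right) - 30 = \left(\left(1 - \frac{19}{U}\right) - 33\right) - 30 = \left(-32 - \frac{19}{U}\right) - 30 = -62 - \frac{19}{U}$)
$y{\left(23 \right)} - x{\left(-122 \right)} = \left(-62 - \frac{19}{23}\right) - \left(-124 - - \frac{366}{5} + \frac{4 \left(-122\right)^{2}}{5}\right) = \left(-62 - \frac{19}{23}\right) - \left(-124 + \frac{366}{5} + \frac{4}{5} \cdot 14884\right) = \left(-62 - \frac{19}{23}\right) - \left(-124 + \frac{366}{5} + \frac{59536}{5}\right) = - \frac{1445}{23} - \frac{59282}{5} = - \frac{1370711}{115}$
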